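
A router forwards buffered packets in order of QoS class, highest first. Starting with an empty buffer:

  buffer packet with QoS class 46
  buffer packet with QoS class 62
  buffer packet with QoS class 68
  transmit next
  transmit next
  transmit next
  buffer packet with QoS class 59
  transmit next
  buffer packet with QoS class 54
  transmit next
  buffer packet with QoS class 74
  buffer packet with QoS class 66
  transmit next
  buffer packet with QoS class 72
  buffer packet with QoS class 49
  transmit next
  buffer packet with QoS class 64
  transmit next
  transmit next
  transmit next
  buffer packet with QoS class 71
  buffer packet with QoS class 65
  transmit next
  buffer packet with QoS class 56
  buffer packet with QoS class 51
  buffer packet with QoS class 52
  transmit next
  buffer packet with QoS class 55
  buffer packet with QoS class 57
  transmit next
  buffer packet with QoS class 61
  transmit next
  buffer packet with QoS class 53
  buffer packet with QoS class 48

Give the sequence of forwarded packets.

68, 62, 46, 59, 54, 74, 72, 66, 64, 49, 71, 65, 57, 61

insert 46 → {46}
insert 62 → {62, 46}
insert 68 → {68, 62, 46}
transmit next → 68; now {62, 46}
transmit next → 62; now {46}
transmit next → 46; now {}
insert 59 → {59}
transmit next → 59; now {}
insert 54 → {54}
transmit next → 54; now {}
insert 74 → {74}
insert 66 → {74, 66}
transmit next → 74; now {66}
insert 72 → {72, 66}
insert 49 → {72, 66, 49}
transmit next → 72; now {66, 49}
insert 64 → {66, 64, 49}
transmit next → 66; now {64, 49}
transmit next → 64; now {49}
transmit next → 49; now {}
insert 71 → {71}
insert 65 → {71, 65}
transmit next → 71; now {65}
insert 56 → {65, 56}
insert 51 → {65, 56, 51}
insert 52 → {65, 56, 52, 51}
transmit next → 65; now {56, 52, 51}
insert 55 → {56, 55, 52, 51}
insert 57 → {57, 56, 55, 52, 51}
transmit next → 57; now {56, 55, 52, 51}
insert 61 → {61, 56, 55, 52, 51}
transmit next → 61; now {56, 55, 52, 51}
insert 53 → {56, 55, 53, 52, 51}
insert 48 → {56, 55, 53, 52, 51, 48}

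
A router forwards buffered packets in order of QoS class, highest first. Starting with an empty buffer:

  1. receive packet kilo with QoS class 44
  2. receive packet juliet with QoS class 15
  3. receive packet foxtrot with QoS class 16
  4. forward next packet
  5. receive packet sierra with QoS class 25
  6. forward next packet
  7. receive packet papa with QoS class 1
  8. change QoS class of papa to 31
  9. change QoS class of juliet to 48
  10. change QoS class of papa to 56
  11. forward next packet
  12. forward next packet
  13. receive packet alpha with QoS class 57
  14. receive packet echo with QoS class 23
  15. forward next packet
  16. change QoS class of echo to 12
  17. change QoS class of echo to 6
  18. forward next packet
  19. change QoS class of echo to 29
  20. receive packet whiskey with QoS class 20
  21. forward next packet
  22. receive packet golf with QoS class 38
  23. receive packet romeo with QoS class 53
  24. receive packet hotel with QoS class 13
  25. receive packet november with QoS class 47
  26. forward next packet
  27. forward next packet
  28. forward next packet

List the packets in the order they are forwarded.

add kilo (QoS class 44) → {kilo:44}
add juliet (QoS class 15) → {kilo:44, juliet:15}
add foxtrot (QoS class 16) → {kilo:44, foxtrot:16, juliet:15}
forward next packet → kilo; now {foxtrot:16, juliet:15}
add sierra (QoS class 25) → {sierra:25, foxtrot:16, juliet:15}
forward next packet → sierra; now {foxtrot:16, juliet:15}
add papa (QoS class 1) → {foxtrot:16, juliet:15, papa:1}
update papa to QoS class 31 → {papa:31, foxtrot:16, juliet:15}
update juliet to QoS class 48 → {juliet:48, papa:31, foxtrot:16}
update papa to QoS class 56 → {papa:56, juliet:48, foxtrot:16}
forward next packet → papa; now {juliet:48, foxtrot:16}
forward next packet → juliet; now {foxtrot:16}
add alpha (QoS class 57) → {alpha:57, foxtrot:16}
add echo (QoS class 23) → {alpha:57, echo:23, foxtrot:16}
forward next packet → alpha; now {echo:23, foxtrot:16}
update echo to QoS class 12 → {foxtrot:16, echo:12}
update echo to QoS class 6 → {foxtrot:16, echo:6}
forward next packet → foxtrot; now {echo:6}
update echo to QoS class 29 → {echo:29}
add whiskey (QoS class 20) → {echo:29, whiskey:20}
forward next packet → echo; now {whiskey:20}
add golf (QoS class 38) → {golf:38, whiskey:20}
add romeo (QoS class 53) → {romeo:53, golf:38, whiskey:20}
add hotel (QoS class 13) → {romeo:53, golf:38, whiskey:20, hotel:13}
add november (QoS class 47) → {romeo:53, november:47, golf:38, whiskey:20, hotel:13}
forward next packet → romeo; now {november:47, golf:38, whiskey:20, hotel:13}
forward next packet → november; now {golf:38, whiskey:20, hotel:13}
forward next packet → golf; now {whiskey:20, hotel:13}

kilo → sierra → papa → juliet → alpha → foxtrot → echo → romeo → november → golf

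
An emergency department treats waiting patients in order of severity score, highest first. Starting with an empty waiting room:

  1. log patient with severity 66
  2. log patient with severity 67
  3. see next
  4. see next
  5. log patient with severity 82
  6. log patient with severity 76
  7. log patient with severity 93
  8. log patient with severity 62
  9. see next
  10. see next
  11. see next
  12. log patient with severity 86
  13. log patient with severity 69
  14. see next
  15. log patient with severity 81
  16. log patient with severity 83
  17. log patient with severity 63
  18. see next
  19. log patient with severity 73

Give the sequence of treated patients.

insert 66 → {66}
insert 67 → {67, 66}
see next → 67; now {66}
see next → 66; now {}
insert 82 → {82}
insert 76 → {82, 76}
insert 93 → {93, 82, 76}
insert 62 → {93, 82, 76, 62}
see next → 93; now {82, 76, 62}
see next → 82; now {76, 62}
see next → 76; now {62}
insert 86 → {86, 62}
insert 69 → {86, 69, 62}
see next → 86; now {69, 62}
insert 81 → {81, 69, 62}
insert 83 → {83, 81, 69, 62}
insert 63 → {83, 81, 69, 63, 62}
see next → 83; now {81, 69, 63, 62}
insert 73 → {81, 73, 69, 63, 62}

67, 66, 93, 82, 76, 86, 83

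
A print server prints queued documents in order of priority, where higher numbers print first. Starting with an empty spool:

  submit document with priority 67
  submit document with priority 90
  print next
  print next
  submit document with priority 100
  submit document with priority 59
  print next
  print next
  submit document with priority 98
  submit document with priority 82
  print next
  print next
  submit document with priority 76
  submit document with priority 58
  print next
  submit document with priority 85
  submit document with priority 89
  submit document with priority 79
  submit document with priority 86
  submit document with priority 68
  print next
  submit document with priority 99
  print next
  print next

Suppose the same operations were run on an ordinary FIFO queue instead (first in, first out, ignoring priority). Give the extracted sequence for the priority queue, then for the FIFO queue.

priority queue: [90, 67, 100, 59, 98, 82, 76, 89, 99, 86]; FIFO queue: 67, 90, 100, 59, 98, 82, 76, 58, 85, 89

insert 67 → {67}
insert 90 → {90, 67}
print next → 90; now {67}
print next → 67; now {}
insert 100 → {100}
insert 59 → {100, 59}
print next → 100; now {59}
print next → 59; now {}
insert 98 → {98}
insert 82 → {98, 82}
print next → 98; now {82}
print next → 82; now {}
insert 76 → {76}
insert 58 → {76, 58}
print next → 76; now {58}
insert 85 → {85, 58}
insert 89 → {89, 85, 58}
insert 79 → {89, 85, 79, 58}
insert 86 → {89, 86, 85, 79, 58}
insert 68 → {89, 86, 85, 79, 68, 58}
print next → 89; now {86, 85, 79, 68, 58}
insert 99 → {99, 86, 85, 79, 68, 58}
print next → 99; now {86, 85, 79, 68, 58}
print next → 86; now {85, 79, 68, 58}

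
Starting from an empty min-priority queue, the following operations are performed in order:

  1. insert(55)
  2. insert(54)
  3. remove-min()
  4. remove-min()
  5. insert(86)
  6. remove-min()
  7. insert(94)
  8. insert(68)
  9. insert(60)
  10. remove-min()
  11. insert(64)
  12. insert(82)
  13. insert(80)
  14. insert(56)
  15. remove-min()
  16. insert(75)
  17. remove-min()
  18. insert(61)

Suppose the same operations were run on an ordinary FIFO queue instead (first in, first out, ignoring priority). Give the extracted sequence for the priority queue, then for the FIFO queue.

insert 55 → {55}
insert 54 → {54, 55}
remove-min → 54; now {55}
remove-min → 55; now {}
insert 86 → {86}
remove-min → 86; now {}
insert 94 → {94}
insert 68 → {68, 94}
insert 60 → {60, 68, 94}
remove-min → 60; now {68, 94}
insert 64 → {64, 68, 94}
insert 82 → {64, 68, 82, 94}
insert 80 → {64, 68, 80, 82, 94}
insert 56 → {56, 64, 68, 80, 82, 94}
remove-min → 56; now {64, 68, 80, 82, 94}
insert 75 → {64, 68, 75, 80, 82, 94}
remove-min → 64; now {68, 75, 80, 82, 94}
insert 61 → {61, 68, 75, 80, 82, 94}

priority queue: 54 → 55 → 86 → 60 → 56 → 64; FIFO queue: 55, 54, 86, 94, 68, 60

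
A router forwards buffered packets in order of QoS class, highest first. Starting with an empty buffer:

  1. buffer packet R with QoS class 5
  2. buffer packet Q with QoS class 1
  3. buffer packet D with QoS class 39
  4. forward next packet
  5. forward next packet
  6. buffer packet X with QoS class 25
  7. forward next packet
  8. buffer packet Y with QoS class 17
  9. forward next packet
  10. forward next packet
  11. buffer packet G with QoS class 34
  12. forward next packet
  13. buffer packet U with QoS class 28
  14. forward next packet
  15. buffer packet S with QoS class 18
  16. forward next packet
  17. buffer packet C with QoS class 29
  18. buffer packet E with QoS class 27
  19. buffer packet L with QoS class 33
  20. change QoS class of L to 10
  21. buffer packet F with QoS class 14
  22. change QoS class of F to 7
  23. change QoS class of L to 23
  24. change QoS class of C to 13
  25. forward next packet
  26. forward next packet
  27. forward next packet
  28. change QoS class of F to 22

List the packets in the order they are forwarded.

add R (QoS class 5) → {R:5}
add Q (QoS class 1) → {R:5, Q:1}
add D (QoS class 39) → {D:39, R:5, Q:1}
forward next packet → D; now {R:5, Q:1}
forward next packet → R; now {Q:1}
add X (QoS class 25) → {X:25, Q:1}
forward next packet → X; now {Q:1}
add Y (QoS class 17) → {Y:17, Q:1}
forward next packet → Y; now {Q:1}
forward next packet → Q; now {}
add G (QoS class 34) → {G:34}
forward next packet → G; now {}
add U (QoS class 28) → {U:28}
forward next packet → U; now {}
add S (QoS class 18) → {S:18}
forward next packet → S; now {}
add C (QoS class 29) → {C:29}
add E (QoS class 27) → {C:29, E:27}
add L (QoS class 33) → {L:33, C:29, E:27}
update L to QoS class 10 → {C:29, E:27, L:10}
add F (QoS class 14) → {C:29, E:27, F:14, L:10}
update F to QoS class 7 → {C:29, E:27, L:10, F:7}
update L to QoS class 23 → {C:29, E:27, L:23, F:7}
update C to QoS class 13 → {E:27, L:23, C:13, F:7}
forward next packet → E; now {L:23, C:13, F:7}
forward next packet → L; now {C:13, F:7}
forward next packet → C; now {F:7}
update F to QoS class 22 → {F:22}

D, R, X, Y, Q, G, U, S, E, L, C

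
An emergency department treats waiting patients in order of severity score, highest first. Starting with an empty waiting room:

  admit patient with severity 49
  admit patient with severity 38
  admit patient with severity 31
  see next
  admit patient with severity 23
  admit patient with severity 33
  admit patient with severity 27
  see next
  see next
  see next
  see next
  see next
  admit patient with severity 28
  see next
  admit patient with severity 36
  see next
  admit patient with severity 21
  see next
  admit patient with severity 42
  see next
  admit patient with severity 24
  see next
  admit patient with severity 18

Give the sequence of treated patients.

insert 49 → {49}
insert 38 → {49, 38}
insert 31 → {49, 38, 31}
see next → 49; now {38, 31}
insert 23 → {38, 31, 23}
insert 33 → {38, 33, 31, 23}
insert 27 → {38, 33, 31, 27, 23}
see next → 38; now {33, 31, 27, 23}
see next → 33; now {31, 27, 23}
see next → 31; now {27, 23}
see next → 27; now {23}
see next → 23; now {}
insert 28 → {28}
see next → 28; now {}
insert 36 → {36}
see next → 36; now {}
insert 21 → {21}
see next → 21; now {}
insert 42 → {42}
see next → 42; now {}
insert 24 → {24}
see next → 24; now {}
insert 18 → {18}

[49, 38, 33, 31, 27, 23, 28, 36, 21, 42, 24]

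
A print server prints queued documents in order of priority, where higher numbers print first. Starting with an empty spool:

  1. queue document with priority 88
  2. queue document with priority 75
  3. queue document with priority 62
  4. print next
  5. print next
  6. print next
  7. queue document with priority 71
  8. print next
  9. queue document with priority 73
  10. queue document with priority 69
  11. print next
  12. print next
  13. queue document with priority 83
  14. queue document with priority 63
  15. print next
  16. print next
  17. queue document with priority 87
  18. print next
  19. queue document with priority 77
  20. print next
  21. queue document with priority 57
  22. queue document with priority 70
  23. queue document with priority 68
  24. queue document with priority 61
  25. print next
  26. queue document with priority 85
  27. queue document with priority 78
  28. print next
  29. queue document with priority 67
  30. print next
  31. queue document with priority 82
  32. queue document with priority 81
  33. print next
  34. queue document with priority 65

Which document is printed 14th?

82

insert 88 → {88}
insert 75 → {88, 75}
insert 62 → {88, 75, 62}
print next → 88; now {75, 62}
print next → 75; now {62}
print next → 62; now {}
insert 71 → {71}
print next → 71; now {}
insert 73 → {73}
insert 69 → {73, 69}
print next → 73; now {69}
print next → 69; now {}
insert 83 → {83}
insert 63 → {83, 63}
print next → 83; now {63}
print next → 63; now {}
insert 87 → {87}
print next → 87; now {}
insert 77 → {77}
print next → 77; now {}
insert 57 → {57}
insert 70 → {70, 57}
insert 68 → {70, 68, 57}
insert 61 → {70, 68, 61, 57}
print next → 70; now {68, 61, 57}
insert 85 → {85, 68, 61, 57}
insert 78 → {85, 78, 68, 61, 57}
print next → 85; now {78, 68, 61, 57}
insert 67 → {78, 68, 67, 61, 57}
print next → 78; now {68, 67, 61, 57}
insert 82 → {82, 68, 67, 61, 57}
insert 81 → {82, 81, 68, 67, 61, 57}
print next → 82; now {81, 68, 67, 61, 57}
insert 65 → {81, 68, 67, 65, 61, 57}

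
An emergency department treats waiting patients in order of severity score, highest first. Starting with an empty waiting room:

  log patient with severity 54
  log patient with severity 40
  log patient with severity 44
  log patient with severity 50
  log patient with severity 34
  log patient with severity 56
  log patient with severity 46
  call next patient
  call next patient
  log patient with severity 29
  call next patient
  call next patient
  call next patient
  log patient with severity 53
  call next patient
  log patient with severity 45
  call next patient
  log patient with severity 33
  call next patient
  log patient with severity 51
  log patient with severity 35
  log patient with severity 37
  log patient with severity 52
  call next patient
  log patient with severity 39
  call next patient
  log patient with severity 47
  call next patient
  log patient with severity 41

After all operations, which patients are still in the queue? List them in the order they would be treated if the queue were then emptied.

insert 54 → {54}
insert 40 → {54, 40}
insert 44 → {54, 44, 40}
insert 50 → {54, 50, 44, 40}
insert 34 → {54, 50, 44, 40, 34}
insert 56 → {56, 54, 50, 44, 40, 34}
insert 46 → {56, 54, 50, 46, 44, 40, 34}
call next patient → 56; now {54, 50, 46, 44, 40, 34}
call next patient → 54; now {50, 46, 44, 40, 34}
insert 29 → {50, 46, 44, 40, 34, 29}
call next patient → 50; now {46, 44, 40, 34, 29}
call next patient → 46; now {44, 40, 34, 29}
call next patient → 44; now {40, 34, 29}
insert 53 → {53, 40, 34, 29}
call next patient → 53; now {40, 34, 29}
insert 45 → {45, 40, 34, 29}
call next patient → 45; now {40, 34, 29}
insert 33 → {40, 34, 33, 29}
call next patient → 40; now {34, 33, 29}
insert 51 → {51, 34, 33, 29}
insert 35 → {51, 35, 34, 33, 29}
insert 37 → {51, 37, 35, 34, 33, 29}
insert 52 → {52, 51, 37, 35, 34, 33, 29}
call next patient → 52; now {51, 37, 35, 34, 33, 29}
insert 39 → {51, 39, 37, 35, 34, 33, 29}
call next patient → 51; now {39, 37, 35, 34, 33, 29}
insert 47 → {47, 39, 37, 35, 34, 33, 29}
call next patient → 47; now {39, 37, 35, 34, 33, 29}
insert 41 → {41, 39, 37, 35, 34, 33, 29}

[41, 39, 37, 35, 34, 33, 29]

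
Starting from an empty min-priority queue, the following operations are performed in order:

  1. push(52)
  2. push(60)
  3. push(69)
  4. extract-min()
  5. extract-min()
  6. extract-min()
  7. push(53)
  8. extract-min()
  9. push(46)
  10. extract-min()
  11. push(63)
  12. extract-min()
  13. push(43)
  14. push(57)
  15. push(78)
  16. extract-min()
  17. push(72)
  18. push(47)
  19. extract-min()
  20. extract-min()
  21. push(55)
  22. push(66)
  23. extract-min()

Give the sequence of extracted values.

[52, 60, 69, 53, 46, 63, 43, 47, 57, 55]

insert 52 → {52}
insert 60 → {52, 60}
insert 69 → {52, 60, 69}
extract-min → 52; now {60, 69}
extract-min → 60; now {69}
extract-min → 69; now {}
insert 53 → {53}
extract-min → 53; now {}
insert 46 → {46}
extract-min → 46; now {}
insert 63 → {63}
extract-min → 63; now {}
insert 43 → {43}
insert 57 → {43, 57}
insert 78 → {43, 57, 78}
extract-min → 43; now {57, 78}
insert 72 → {57, 72, 78}
insert 47 → {47, 57, 72, 78}
extract-min → 47; now {57, 72, 78}
extract-min → 57; now {72, 78}
insert 55 → {55, 72, 78}
insert 66 → {55, 66, 72, 78}
extract-min → 55; now {66, 72, 78}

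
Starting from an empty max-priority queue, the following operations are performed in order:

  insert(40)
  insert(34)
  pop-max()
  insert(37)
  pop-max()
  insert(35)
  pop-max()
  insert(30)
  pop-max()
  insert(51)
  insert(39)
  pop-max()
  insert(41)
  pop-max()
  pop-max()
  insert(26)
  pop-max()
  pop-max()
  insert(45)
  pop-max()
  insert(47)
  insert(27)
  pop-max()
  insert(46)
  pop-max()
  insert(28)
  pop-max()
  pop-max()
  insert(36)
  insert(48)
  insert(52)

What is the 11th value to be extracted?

insert 40 → {40}
insert 34 → {40, 34}
pop-max → 40; now {34}
insert 37 → {37, 34}
pop-max → 37; now {34}
insert 35 → {35, 34}
pop-max → 35; now {34}
insert 30 → {34, 30}
pop-max → 34; now {30}
insert 51 → {51, 30}
insert 39 → {51, 39, 30}
pop-max → 51; now {39, 30}
insert 41 → {41, 39, 30}
pop-max → 41; now {39, 30}
pop-max → 39; now {30}
insert 26 → {30, 26}
pop-max → 30; now {26}
pop-max → 26; now {}
insert 45 → {45}
pop-max → 45; now {}
insert 47 → {47}
insert 27 → {47, 27}
pop-max → 47; now {27}
insert 46 → {46, 27}
pop-max → 46; now {27}
insert 28 → {28, 27}
pop-max → 28; now {27}
pop-max → 27; now {}
insert 36 → {36}
insert 48 → {48, 36}
insert 52 → {52, 48, 36}

47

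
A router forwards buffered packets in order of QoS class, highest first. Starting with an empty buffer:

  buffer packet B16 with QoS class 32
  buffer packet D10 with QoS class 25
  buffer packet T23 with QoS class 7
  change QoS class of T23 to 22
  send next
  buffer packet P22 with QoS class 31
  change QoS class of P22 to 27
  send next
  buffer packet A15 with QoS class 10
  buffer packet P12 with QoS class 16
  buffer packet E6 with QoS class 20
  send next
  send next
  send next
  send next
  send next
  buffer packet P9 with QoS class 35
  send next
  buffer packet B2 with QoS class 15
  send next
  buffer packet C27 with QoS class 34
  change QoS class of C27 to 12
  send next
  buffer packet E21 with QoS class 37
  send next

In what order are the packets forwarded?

add B16 (QoS class 32) → {B16:32}
add D10 (QoS class 25) → {B16:32, D10:25}
add T23 (QoS class 7) → {B16:32, D10:25, T23:7}
update T23 to QoS class 22 → {B16:32, D10:25, T23:22}
send next → B16; now {D10:25, T23:22}
add P22 (QoS class 31) → {P22:31, D10:25, T23:22}
update P22 to QoS class 27 → {P22:27, D10:25, T23:22}
send next → P22; now {D10:25, T23:22}
add A15 (QoS class 10) → {D10:25, T23:22, A15:10}
add P12 (QoS class 16) → {D10:25, T23:22, P12:16, A15:10}
add E6 (QoS class 20) → {D10:25, T23:22, E6:20, P12:16, A15:10}
send next → D10; now {T23:22, E6:20, P12:16, A15:10}
send next → T23; now {E6:20, P12:16, A15:10}
send next → E6; now {P12:16, A15:10}
send next → P12; now {A15:10}
send next → A15; now {}
add P9 (QoS class 35) → {P9:35}
send next → P9; now {}
add B2 (QoS class 15) → {B2:15}
send next → B2; now {}
add C27 (QoS class 34) → {C27:34}
update C27 to QoS class 12 → {C27:12}
send next → C27; now {}
add E21 (QoS class 37) → {E21:37}
send next → E21; now {}

B16, P22, D10, T23, E6, P12, A15, P9, B2, C27, E21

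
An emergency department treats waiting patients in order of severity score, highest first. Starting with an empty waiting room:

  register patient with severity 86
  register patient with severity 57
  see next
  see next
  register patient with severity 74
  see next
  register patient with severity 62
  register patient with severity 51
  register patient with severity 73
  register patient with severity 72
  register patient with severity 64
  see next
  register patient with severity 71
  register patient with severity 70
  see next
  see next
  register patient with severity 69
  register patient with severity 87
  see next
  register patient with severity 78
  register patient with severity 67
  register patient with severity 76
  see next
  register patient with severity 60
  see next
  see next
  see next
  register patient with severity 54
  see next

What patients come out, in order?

86, 57, 74, 73, 72, 71, 87, 78, 76, 70, 69, 67

insert 86 → {86}
insert 57 → {86, 57}
see next → 86; now {57}
see next → 57; now {}
insert 74 → {74}
see next → 74; now {}
insert 62 → {62}
insert 51 → {62, 51}
insert 73 → {73, 62, 51}
insert 72 → {73, 72, 62, 51}
insert 64 → {73, 72, 64, 62, 51}
see next → 73; now {72, 64, 62, 51}
insert 71 → {72, 71, 64, 62, 51}
insert 70 → {72, 71, 70, 64, 62, 51}
see next → 72; now {71, 70, 64, 62, 51}
see next → 71; now {70, 64, 62, 51}
insert 69 → {70, 69, 64, 62, 51}
insert 87 → {87, 70, 69, 64, 62, 51}
see next → 87; now {70, 69, 64, 62, 51}
insert 78 → {78, 70, 69, 64, 62, 51}
insert 67 → {78, 70, 69, 67, 64, 62, 51}
insert 76 → {78, 76, 70, 69, 67, 64, 62, 51}
see next → 78; now {76, 70, 69, 67, 64, 62, 51}
insert 60 → {76, 70, 69, 67, 64, 62, 60, 51}
see next → 76; now {70, 69, 67, 64, 62, 60, 51}
see next → 70; now {69, 67, 64, 62, 60, 51}
see next → 69; now {67, 64, 62, 60, 51}
insert 54 → {67, 64, 62, 60, 54, 51}
see next → 67; now {64, 62, 60, 54, 51}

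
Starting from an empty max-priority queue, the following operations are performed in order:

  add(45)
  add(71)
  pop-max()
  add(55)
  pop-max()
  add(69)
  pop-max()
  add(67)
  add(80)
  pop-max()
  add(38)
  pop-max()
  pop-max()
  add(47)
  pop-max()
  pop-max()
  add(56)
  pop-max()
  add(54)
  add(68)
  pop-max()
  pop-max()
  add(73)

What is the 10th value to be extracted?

68

insert 45 → {45}
insert 71 → {71, 45}
pop-max → 71; now {45}
insert 55 → {55, 45}
pop-max → 55; now {45}
insert 69 → {69, 45}
pop-max → 69; now {45}
insert 67 → {67, 45}
insert 80 → {80, 67, 45}
pop-max → 80; now {67, 45}
insert 38 → {67, 45, 38}
pop-max → 67; now {45, 38}
pop-max → 45; now {38}
insert 47 → {47, 38}
pop-max → 47; now {38}
pop-max → 38; now {}
insert 56 → {56}
pop-max → 56; now {}
insert 54 → {54}
insert 68 → {68, 54}
pop-max → 68; now {54}
pop-max → 54; now {}
insert 73 → {73}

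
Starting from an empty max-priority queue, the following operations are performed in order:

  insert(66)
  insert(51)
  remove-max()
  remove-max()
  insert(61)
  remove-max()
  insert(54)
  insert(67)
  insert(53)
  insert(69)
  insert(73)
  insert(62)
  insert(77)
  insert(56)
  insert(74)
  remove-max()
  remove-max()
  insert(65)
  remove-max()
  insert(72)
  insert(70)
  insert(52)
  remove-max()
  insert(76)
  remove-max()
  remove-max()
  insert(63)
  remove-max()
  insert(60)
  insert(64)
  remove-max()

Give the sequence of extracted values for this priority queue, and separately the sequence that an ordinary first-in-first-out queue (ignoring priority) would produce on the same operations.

priority queue: [66, 51, 61, 77, 74, 73, 72, 76, 70, 69, 67]; FIFO queue: 66, 51, 61, 54, 67, 53, 69, 73, 62, 77, 56

insert 66 → {66}
insert 51 → {66, 51}
remove-max → 66; now {51}
remove-max → 51; now {}
insert 61 → {61}
remove-max → 61; now {}
insert 54 → {54}
insert 67 → {67, 54}
insert 53 → {67, 54, 53}
insert 69 → {69, 67, 54, 53}
insert 73 → {73, 69, 67, 54, 53}
insert 62 → {73, 69, 67, 62, 54, 53}
insert 77 → {77, 73, 69, 67, 62, 54, 53}
insert 56 → {77, 73, 69, 67, 62, 56, 54, 53}
insert 74 → {77, 74, 73, 69, 67, 62, 56, 54, 53}
remove-max → 77; now {74, 73, 69, 67, 62, 56, 54, 53}
remove-max → 74; now {73, 69, 67, 62, 56, 54, 53}
insert 65 → {73, 69, 67, 65, 62, 56, 54, 53}
remove-max → 73; now {69, 67, 65, 62, 56, 54, 53}
insert 72 → {72, 69, 67, 65, 62, 56, 54, 53}
insert 70 → {72, 70, 69, 67, 65, 62, 56, 54, 53}
insert 52 → {72, 70, 69, 67, 65, 62, 56, 54, 53, 52}
remove-max → 72; now {70, 69, 67, 65, 62, 56, 54, 53, 52}
insert 76 → {76, 70, 69, 67, 65, 62, 56, 54, 53, 52}
remove-max → 76; now {70, 69, 67, 65, 62, 56, 54, 53, 52}
remove-max → 70; now {69, 67, 65, 62, 56, 54, 53, 52}
insert 63 → {69, 67, 65, 63, 62, 56, 54, 53, 52}
remove-max → 69; now {67, 65, 63, 62, 56, 54, 53, 52}
insert 60 → {67, 65, 63, 62, 60, 56, 54, 53, 52}
insert 64 → {67, 65, 64, 63, 62, 60, 56, 54, 53, 52}
remove-max → 67; now {65, 64, 63, 62, 60, 56, 54, 53, 52}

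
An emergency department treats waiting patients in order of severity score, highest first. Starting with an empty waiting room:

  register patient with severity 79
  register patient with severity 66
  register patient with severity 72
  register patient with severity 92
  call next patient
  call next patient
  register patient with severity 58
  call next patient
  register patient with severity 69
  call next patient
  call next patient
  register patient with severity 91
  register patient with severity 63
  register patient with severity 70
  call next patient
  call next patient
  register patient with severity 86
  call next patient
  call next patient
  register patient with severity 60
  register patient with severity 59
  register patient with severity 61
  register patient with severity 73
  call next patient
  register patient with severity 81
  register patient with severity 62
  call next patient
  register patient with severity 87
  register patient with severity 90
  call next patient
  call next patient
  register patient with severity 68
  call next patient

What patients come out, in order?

92, 79, 72, 69, 66, 91, 70, 86, 63, 73, 81, 90, 87, 68

insert 79 → {79}
insert 66 → {79, 66}
insert 72 → {79, 72, 66}
insert 92 → {92, 79, 72, 66}
call next patient → 92; now {79, 72, 66}
call next patient → 79; now {72, 66}
insert 58 → {72, 66, 58}
call next patient → 72; now {66, 58}
insert 69 → {69, 66, 58}
call next patient → 69; now {66, 58}
call next patient → 66; now {58}
insert 91 → {91, 58}
insert 63 → {91, 63, 58}
insert 70 → {91, 70, 63, 58}
call next patient → 91; now {70, 63, 58}
call next patient → 70; now {63, 58}
insert 86 → {86, 63, 58}
call next patient → 86; now {63, 58}
call next patient → 63; now {58}
insert 60 → {60, 58}
insert 59 → {60, 59, 58}
insert 61 → {61, 60, 59, 58}
insert 73 → {73, 61, 60, 59, 58}
call next patient → 73; now {61, 60, 59, 58}
insert 81 → {81, 61, 60, 59, 58}
insert 62 → {81, 62, 61, 60, 59, 58}
call next patient → 81; now {62, 61, 60, 59, 58}
insert 87 → {87, 62, 61, 60, 59, 58}
insert 90 → {90, 87, 62, 61, 60, 59, 58}
call next patient → 90; now {87, 62, 61, 60, 59, 58}
call next patient → 87; now {62, 61, 60, 59, 58}
insert 68 → {68, 62, 61, 60, 59, 58}
call next patient → 68; now {62, 61, 60, 59, 58}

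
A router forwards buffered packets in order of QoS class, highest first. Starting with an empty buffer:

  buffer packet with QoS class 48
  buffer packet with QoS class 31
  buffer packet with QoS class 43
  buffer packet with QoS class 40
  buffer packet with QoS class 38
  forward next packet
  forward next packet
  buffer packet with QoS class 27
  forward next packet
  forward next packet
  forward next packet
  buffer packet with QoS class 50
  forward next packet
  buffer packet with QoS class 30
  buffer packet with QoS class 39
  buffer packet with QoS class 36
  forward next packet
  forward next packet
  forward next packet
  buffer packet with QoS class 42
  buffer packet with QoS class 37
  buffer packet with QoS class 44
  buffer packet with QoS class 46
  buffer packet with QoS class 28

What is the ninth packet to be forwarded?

30

insert 48 → {48}
insert 31 → {48, 31}
insert 43 → {48, 43, 31}
insert 40 → {48, 43, 40, 31}
insert 38 → {48, 43, 40, 38, 31}
forward next packet → 48; now {43, 40, 38, 31}
forward next packet → 43; now {40, 38, 31}
insert 27 → {40, 38, 31, 27}
forward next packet → 40; now {38, 31, 27}
forward next packet → 38; now {31, 27}
forward next packet → 31; now {27}
insert 50 → {50, 27}
forward next packet → 50; now {27}
insert 30 → {30, 27}
insert 39 → {39, 30, 27}
insert 36 → {39, 36, 30, 27}
forward next packet → 39; now {36, 30, 27}
forward next packet → 36; now {30, 27}
forward next packet → 30; now {27}
insert 42 → {42, 27}
insert 37 → {42, 37, 27}
insert 44 → {44, 42, 37, 27}
insert 46 → {46, 44, 42, 37, 27}
insert 28 → {46, 44, 42, 37, 28, 27}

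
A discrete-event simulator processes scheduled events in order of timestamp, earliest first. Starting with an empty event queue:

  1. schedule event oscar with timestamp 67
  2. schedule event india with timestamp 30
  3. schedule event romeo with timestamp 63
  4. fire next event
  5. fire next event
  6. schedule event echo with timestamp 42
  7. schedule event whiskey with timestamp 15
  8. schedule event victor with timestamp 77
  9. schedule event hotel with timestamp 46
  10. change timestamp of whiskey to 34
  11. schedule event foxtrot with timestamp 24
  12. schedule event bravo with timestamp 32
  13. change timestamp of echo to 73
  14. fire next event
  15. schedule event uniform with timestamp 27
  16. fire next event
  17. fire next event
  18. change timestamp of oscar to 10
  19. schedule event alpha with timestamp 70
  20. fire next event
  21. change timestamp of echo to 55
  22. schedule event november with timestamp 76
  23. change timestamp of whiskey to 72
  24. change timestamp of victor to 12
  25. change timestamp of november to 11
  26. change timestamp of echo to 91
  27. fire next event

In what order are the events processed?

[india, romeo, foxtrot, uniform, bravo, oscar, november]

add oscar (timestamp 67) → {oscar:67}
add india (timestamp 30) → {india:30, oscar:67}
add romeo (timestamp 63) → {india:30, romeo:63, oscar:67}
fire next event → india; now {romeo:63, oscar:67}
fire next event → romeo; now {oscar:67}
add echo (timestamp 42) → {echo:42, oscar:67}
add whiskey (timestamp 15) → {whiskey:15, echo:42, oscar:67}
add victor (timestamp 77) → {whiskey:15, echo:42, oscar:67, victor:77}
add hotel (timestamp 46) → {whiskey:15, echo:42, hotel:46, oscar:67, victor:77}
update whiskey to timestamp 34 → {whiskey:34, echo:42, hotel:46, oscar:67, victor:77}
add foxtrot (timestamp 24) → {foxtrot:24, whiskey:34, echo:42, hotel:46, oscar:67, victor:77}
add bravo (timestamp 32) → {foxtrot:24, bravo:32, whiskey:34, echo:42, hotel:46, oscar:67, victor:77}
update echo to timestamp 73 → {foxtrot:24, bravo:32, whiskey:34, hotel:46, oscar:67, echo:73, victor:77}
fire next event → foxtrot; now {bravo:32, whiskey:34, hotel:46, oscar:67, echo:73, victor:77}
add uniform (timestamp 27) → {uniform:27, bravo:32, whiskey:34, hotel:46, oscar:67, echo:73, victor:77}
fire next event → uniform; now {bravo:32, whiskey:34, hotel:46, oscar:67, echo:73, victor:77}
fire next event → bravo; now {whiskey:34, hotel:46, oscar:67, echo:73, victor:77}
update oscar to timestamp 10 → {oscar:10, whiskey:34, hotel:46, echo:73, victor:77}
add alpha (timestamp 70) → {oscar:10, whiskey:34, hotel:46, alpha:70, echo:73, victor:77}
fire next event → oscar; now {whiskey:34, hotel:46, alpha:70, echo:73, victor:77}
update echo to timestamp 55 → {whiskey:34, hotel:46, echo:55, alpha:70, victor:77}
add november (timestamp 76) → {whiskey:34, hotel:46, echo:55, alpha:70, november:76, victor:77}
update whiskey to timestamp 72 → {hotel:46, echo:55, alpha:70, whiskey:72, november:76, victor:77}
update victor to timestamp 12 → {victor:12, hotel:46, echo:55, alpha:70, whiskey:72, november:76}
update november to timestamp 11 → {november:11, victor:12, hotel:46, echo:55, alpha:70, whiskey:72}
update echo to timestamp 91 → {november:11, victor:12, hotel:46, alpha:70, whiskey:72, echo:91}
fire next event → november; now {victor:12, hotel:46, alpha:70, whiskey:72, echo:91}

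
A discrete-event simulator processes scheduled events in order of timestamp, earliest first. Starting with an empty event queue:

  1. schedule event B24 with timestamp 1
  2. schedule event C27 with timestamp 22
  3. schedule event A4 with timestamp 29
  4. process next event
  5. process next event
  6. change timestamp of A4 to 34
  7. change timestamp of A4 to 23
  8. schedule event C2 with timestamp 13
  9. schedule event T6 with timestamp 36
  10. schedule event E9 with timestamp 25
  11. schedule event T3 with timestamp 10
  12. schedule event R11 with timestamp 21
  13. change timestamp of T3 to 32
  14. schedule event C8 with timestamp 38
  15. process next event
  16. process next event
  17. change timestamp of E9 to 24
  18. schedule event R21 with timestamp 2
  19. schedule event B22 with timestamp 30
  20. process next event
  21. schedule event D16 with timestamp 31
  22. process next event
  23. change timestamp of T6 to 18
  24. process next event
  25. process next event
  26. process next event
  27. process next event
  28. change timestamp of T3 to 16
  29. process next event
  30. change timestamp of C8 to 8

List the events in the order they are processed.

B24 → C27 → C2 → R11 → R21 → A4 → T6 → E9 → B22 → D16 → T3

add B24 (timestamp 1) → {B24:1}
add C27 (timestamp 22) → {B24:1, C27:22}
add A4 (timestamp 29) → {B24:1, C27:22, A4:29}
process next event → B24; now {C27:22, A4:29}
process next event → C27; now {A4:29}
update A4 to timestamp 34 → {A4:34}
update A4 to timestamp 23 → {A4:23}
add C2 (timestamp 13) → {C2:13, A4:23}
add T6 (timestamp 36) → {C2:13, A4:23, T6:36}
add E9 (timestamp 25) → {C2:13, A4:23, E9:25, T6:36}
add T3 (timestamp 10) → {T3:10, C2:13, A4:23, E9:25, T6:36}
add R11 (timestamp 21) → {T3:10, C2:13, R11:21, A4:23, E9:25, T6:36}
update T3 to timestamp 32 → {C2:13, R11:21, A4:23, E9:25, T3:32, T6:36}
add C8 (timestamp 38) → {C2:13, R11:21, A4:23, E9:25, T3:32, T6:36, C8:38}
process next event → C2; now {R11:21, A4:23, E9:25, T3:32, T6:36, C8:38}
process next event → R11; now {A4:23, E9:25, T3:32, T6:36, C8:38}
update E9 to timestamp 24 → {A4:23, E9:24, T3:32, T6:36, C8:38}
add R21 (timestamp 2) → {R21:2, A4:23, E9:24, T3:32, T6:36, C8:38}
add B22 (timestamp 30) → {R21:2, A4:23, E9:24, B22:30, T3:32, T6:36, C8:38}
process next event → R21; now {A4:23, E9:24, B22:30, T3:32, T6:36, C8:38}
add D16 (timestamp 31) → {A4:23, E9:24, B22:30, D16:31, T3:32, T6:36, C8:38}
process next event → A4; now {E9:24, B22:30, D16:31, T3:32, T6:36, C8:38}
update T6 to timestamp 18 → {T6:18, E9:24, B22:30, D16:31, T3:32, C8:38}
process next event → T6; now {E9:24, B22:30, D16:31, T3:32, C8:38}
process next event → E9; now {B22:30, D16:31, T3:32, C8:38}
process next event → B22; now {D16:31, T3:32, C8:38}
process next event → D16; now {T3:32, C8:38}
update T3 to timestamp 16 → {T3:16, C8:38}
process next event → T3; now {C8:38}
update C8 to timestamp 8 → {C8:8}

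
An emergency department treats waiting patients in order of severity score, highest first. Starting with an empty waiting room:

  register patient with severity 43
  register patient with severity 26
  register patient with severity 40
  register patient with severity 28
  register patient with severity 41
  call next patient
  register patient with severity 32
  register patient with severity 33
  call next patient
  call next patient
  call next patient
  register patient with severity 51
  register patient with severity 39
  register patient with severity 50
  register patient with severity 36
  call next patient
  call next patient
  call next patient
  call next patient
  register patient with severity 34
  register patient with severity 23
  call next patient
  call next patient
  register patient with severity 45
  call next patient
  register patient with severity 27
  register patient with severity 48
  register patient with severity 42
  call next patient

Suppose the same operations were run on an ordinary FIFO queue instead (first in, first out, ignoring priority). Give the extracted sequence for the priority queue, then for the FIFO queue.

insert 43 → {43}
insert 26 → {43, 26}
insert 40 → {43, 40, 26}
insert 28 → {43, 40, 28, 26}
insert 41 → {43, 41, 40, 28, 26}
call next patient → 43; now {41, 40, 28, 26}
insert 32 → {41, 40, 32, 28, 26}
insert 33 → {41, 40, 33, 32, 28, 26}
call next patient → 41; now {40, 33, 32, 28, 26}
call next patient → 40; now {33, 32, 28, 26}
call next patient → 33; now {32, 28, 26}
insert 51 → {51, 32, 28, 26}
insert 39 → {51, 39, 32, 28, 26}
insert 50 → {51, 50, 39, 32, 28, 26}
insert 36 → {51, 50, 39, 36, 32, 28, 26}
call next patient → 51; now {50, 39, 36, 32, 28, 26}
call next patient → 50; now {39, 36, 32, 28, 26}
call next patient → 39; now {36, 32, 28, 26}
call next patient → 36; now {32, 28, 26}
insert 34 → {34, 32, 28, 26}
insert 23 → {34, 32, 28, 26, 23}
call next patient → 34; now {32, 28, 26, 23}
call next patient → 32; now {28, 26, 23}
insert 45 → {45, 28, 26, 23}
call next patient → 45; now {28, 26, 23}
insert 27 → {28, 27, 26, 23}
insert 48 → {48, 28, 27, 26, 23}
insert 42 → {48, 42, 28, 27, 26, 23}
call next patient → 48; now {42, 28, 27, 26, 23}

priority queue: [43, 41, 40, 33, 51, 50, 39, 36, 34, 32, 45, 48]; FIFO queue: 43 → 26 → 40 → 28 → 41 → 32 → 33 → 51 → 39 → 50 → 36 → 34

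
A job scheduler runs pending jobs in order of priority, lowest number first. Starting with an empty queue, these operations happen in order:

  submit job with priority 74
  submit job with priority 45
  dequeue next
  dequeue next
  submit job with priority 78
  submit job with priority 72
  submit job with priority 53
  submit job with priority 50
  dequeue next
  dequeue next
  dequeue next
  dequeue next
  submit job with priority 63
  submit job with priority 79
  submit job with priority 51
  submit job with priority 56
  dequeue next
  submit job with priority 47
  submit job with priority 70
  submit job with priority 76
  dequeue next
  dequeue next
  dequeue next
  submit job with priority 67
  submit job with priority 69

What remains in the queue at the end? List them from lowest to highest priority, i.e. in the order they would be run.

insert 74 → {74}
insert 45 → {45, 74}
dequeue next → 45; now {74}
dequeue next → 74; now {}
insert 78 → {78}
insert 72 → {72, 78}
insert 53 → {53, 72, 78}
insert 50 → {50, 53, 72, 78}
dequeue next → 50; now {53, 72, 78}
dequeue next → 53; now {72, 78}
dequeue next → 72; now {78}
dequeue next → 78; now {}
insert 63 → {63}
insert 79 → {63, 79}
insert 51 → {51, 63, 79}
insert 56 → {51, 56, 63, 79}
dequeue next → 51; now {56, 63, 79}
insert 47 → {47, 56, 63, 79}
insert 70 → {47, 56, 63, 70, 79}
insert 76 → {47, 56, 63, 70, 76, 79}
dequeue next → 47; now {56, 63, 70, 76, 79}
dequeue next → 56; now {63, 70, 76, 79}
dequeue next → 63; now {70, 76, 79}
insert 67 → {67, 70, 76, 79}
insert 69 → {67, 69, 70, 76, 79}

[67, 69, 70, 76, 79]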